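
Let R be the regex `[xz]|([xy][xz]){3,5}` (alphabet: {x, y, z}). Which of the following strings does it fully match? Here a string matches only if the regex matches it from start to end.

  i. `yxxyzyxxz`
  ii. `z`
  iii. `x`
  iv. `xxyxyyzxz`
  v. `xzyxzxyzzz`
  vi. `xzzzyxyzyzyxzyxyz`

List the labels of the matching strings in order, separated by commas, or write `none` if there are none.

ii, iii

i. `yxxyzyxxz` → no match
ii. `z` → match
iii. `x` → match
iv. `xxyxyyzxz` → no match
v. `xzyxzxyzzz` → no match
vi → no match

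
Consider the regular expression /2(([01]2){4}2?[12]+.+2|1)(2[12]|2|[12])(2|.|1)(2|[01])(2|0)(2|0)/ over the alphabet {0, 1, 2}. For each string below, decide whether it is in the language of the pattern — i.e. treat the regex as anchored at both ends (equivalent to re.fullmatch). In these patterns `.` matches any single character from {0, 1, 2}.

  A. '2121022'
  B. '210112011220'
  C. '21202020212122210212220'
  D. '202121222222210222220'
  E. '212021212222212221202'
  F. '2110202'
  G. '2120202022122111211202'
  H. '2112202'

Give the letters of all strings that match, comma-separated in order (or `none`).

A, C, E, F, G, H

A → match
B → no match
C → match
D → no match
E → match
F → match
G → match
H → match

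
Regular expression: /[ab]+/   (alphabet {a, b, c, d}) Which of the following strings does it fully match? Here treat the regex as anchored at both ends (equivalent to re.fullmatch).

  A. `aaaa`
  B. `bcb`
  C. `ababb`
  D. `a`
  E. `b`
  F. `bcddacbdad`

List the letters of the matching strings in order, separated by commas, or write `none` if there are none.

A → match
B → no match
C → match
D → match
E → match
F → no match

A, C, D, E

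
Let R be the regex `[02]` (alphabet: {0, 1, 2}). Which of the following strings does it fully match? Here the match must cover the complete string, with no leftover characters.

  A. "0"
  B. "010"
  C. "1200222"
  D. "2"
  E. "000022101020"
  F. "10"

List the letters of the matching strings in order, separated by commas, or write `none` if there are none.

A → match
B → no match
C → no match
D → match
E → no match
F → no match

A, D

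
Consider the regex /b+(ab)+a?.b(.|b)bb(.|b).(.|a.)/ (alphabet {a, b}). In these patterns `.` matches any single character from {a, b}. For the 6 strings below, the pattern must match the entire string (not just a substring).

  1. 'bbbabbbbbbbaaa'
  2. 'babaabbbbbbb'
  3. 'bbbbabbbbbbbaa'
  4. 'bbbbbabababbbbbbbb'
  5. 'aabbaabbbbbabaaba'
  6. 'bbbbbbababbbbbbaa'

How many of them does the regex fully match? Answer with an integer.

5

1 → match
2 → match
3 → match
4 → match
5 → no match — must start with 'b'
6 → match
Total matched: 5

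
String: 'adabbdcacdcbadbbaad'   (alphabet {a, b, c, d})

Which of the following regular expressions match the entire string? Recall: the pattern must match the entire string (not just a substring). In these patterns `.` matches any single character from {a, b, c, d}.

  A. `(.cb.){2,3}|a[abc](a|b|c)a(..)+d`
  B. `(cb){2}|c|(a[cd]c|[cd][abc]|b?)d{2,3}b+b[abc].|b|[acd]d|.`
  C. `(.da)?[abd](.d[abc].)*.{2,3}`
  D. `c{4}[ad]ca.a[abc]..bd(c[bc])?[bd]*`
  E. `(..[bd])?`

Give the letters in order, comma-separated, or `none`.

A → no match
B → no match
C → match
D → no match — must start with 'c'
E → no match

C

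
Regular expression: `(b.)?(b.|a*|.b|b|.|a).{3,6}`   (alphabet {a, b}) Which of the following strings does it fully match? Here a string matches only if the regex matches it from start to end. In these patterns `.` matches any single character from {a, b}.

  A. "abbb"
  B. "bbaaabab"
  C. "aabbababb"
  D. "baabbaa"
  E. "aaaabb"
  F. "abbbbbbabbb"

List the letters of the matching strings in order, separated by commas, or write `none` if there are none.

A → match
B → match
C → no match
D → match
E → match
F → no match

A, B, D, E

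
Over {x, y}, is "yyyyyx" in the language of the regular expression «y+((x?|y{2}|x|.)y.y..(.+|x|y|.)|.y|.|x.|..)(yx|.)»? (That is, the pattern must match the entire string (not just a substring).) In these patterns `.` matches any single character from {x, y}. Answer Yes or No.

Yes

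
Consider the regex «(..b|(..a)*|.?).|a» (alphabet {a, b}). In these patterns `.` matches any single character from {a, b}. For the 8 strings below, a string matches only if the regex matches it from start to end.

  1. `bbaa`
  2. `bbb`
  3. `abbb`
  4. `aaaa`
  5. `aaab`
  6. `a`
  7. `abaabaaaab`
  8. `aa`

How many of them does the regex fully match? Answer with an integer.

7

1 → match
2 → no match
3 → match
4 → match
5 → match
6 → match
7 → match
8 → match
Total matched: 7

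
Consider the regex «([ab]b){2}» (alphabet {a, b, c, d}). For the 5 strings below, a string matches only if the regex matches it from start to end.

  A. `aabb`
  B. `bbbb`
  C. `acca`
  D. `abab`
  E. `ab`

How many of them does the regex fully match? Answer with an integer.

A → no match
B → match
C → no match — must end with `b`
D → match
E → no match
Total matched: 2

2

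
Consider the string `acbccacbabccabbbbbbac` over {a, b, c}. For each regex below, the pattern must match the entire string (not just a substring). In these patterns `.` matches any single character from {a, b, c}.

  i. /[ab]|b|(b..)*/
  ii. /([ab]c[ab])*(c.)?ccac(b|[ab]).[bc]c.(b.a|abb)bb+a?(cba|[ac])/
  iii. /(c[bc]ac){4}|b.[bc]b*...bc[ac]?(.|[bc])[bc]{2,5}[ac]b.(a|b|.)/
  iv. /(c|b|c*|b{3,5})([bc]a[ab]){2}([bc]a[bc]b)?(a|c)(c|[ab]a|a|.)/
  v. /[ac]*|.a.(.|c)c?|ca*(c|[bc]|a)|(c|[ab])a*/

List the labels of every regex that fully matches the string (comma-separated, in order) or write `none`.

i → no match
ii → match
iii → no match
iv → no match
v → no match

ii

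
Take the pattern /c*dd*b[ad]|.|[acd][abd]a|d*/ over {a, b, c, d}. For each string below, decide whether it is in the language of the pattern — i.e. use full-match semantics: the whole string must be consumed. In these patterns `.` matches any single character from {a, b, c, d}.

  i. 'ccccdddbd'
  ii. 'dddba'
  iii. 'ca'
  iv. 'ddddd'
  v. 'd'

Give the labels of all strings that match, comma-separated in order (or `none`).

i. 'ccccdddbd' → match
ii. 'dddba' → match
iii. 'ca' → no match
iv. 'ddddd' → match
v. 'd' → match

i, ii, iv, v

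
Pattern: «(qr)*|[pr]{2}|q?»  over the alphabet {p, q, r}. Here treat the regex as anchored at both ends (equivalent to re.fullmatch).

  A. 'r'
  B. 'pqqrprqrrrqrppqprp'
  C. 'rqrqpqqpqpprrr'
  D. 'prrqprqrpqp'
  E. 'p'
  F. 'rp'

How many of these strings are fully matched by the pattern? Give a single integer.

A. 'r' → no match
B → no match
C → no match
D. 'prrqprqrpqp' → no match
E. 'p' → no match
F. 'rp' → match
Total matched: 1

1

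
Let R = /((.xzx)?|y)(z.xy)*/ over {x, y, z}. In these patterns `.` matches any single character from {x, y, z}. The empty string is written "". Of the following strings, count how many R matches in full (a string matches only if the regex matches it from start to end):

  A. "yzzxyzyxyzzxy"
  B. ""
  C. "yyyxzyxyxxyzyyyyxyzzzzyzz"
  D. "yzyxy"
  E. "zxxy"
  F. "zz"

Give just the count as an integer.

A → match
B → match
C → no match
D → match
E → match
F → no match
Total matched: 4

4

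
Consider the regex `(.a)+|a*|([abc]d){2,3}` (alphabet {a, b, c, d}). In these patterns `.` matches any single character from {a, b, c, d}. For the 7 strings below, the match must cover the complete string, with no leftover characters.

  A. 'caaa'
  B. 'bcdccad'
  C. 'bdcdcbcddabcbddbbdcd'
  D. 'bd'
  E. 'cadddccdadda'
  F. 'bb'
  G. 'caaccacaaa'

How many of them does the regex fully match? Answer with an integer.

1

A → match
B → no match
C → no match
D → no match
E → no match
F → no match
G → no match
Total matched: 1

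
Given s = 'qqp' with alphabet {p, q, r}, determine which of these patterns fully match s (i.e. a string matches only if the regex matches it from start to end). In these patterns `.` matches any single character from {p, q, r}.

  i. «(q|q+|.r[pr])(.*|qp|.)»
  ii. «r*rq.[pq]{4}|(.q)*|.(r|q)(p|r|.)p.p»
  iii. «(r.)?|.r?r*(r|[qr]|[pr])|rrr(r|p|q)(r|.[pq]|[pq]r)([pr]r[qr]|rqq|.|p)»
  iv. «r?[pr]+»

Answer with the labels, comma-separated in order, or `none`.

i → match
ii → no match
iii → no match
iv → no match

i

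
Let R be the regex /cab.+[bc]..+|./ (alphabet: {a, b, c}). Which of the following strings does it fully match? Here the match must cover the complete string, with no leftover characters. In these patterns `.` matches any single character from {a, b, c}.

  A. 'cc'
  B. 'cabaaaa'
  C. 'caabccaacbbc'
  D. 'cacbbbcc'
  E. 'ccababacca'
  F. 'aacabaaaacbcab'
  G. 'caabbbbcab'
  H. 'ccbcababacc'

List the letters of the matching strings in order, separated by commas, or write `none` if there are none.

none

A → no match
B → no match
C → no match
D → no match
E → no match
F → no match
G → no match
H → no match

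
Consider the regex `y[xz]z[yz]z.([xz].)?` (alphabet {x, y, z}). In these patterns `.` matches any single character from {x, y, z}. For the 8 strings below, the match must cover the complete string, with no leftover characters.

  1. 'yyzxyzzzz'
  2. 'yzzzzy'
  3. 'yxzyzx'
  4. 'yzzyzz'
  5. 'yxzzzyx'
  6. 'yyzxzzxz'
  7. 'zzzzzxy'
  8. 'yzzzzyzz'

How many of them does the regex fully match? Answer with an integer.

1. 'yyzxyzzzz' → no match
2. 'yzzzzy' → match
3. 'yxzyzx' → match
4. 'yzzyzz' → match
5. 'yxzzzyx' → no match
6. 'yyzxzzxz' → no match
7. 'zzzzzxy' → no match — must start with 'y'
8. 'yzzzzyzz' → match
Total matched: 4

4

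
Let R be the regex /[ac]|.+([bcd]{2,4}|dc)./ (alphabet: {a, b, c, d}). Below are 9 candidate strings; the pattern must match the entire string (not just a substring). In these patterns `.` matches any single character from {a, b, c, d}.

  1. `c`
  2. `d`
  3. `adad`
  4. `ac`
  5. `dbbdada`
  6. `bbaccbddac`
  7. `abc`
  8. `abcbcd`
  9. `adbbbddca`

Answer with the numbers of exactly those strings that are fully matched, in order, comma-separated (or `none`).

1 → match
2 → no match
3 → no match
4 → no match
5 → no match
6 → no match
7 → no match
8 → match
9 → match

1, 8, 9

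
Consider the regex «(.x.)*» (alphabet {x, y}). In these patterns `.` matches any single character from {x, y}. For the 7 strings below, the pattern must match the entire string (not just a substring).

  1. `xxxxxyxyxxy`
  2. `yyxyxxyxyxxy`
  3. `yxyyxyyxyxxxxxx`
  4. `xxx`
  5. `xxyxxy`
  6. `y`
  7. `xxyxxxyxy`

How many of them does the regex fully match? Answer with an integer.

1 → no match
2 → no match
3 → match
4 → match
5 → match
6 → no match
7 → match
Total matched: 4

4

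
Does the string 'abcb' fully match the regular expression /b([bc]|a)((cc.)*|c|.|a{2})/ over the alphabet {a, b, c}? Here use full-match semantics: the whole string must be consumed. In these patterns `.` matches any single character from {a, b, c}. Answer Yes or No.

No

Every match must start with 'b', but 'abcb' does not.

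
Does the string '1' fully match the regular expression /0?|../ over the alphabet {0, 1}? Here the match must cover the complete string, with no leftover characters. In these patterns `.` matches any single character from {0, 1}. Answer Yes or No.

No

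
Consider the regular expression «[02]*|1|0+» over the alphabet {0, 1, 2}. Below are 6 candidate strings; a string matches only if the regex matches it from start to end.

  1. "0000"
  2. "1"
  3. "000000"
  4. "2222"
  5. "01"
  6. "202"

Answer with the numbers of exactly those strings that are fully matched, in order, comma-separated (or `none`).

1, 2, 3, 4, 6

1 → match
2 → match
3 → match
4 → match
5 → no match
6 → match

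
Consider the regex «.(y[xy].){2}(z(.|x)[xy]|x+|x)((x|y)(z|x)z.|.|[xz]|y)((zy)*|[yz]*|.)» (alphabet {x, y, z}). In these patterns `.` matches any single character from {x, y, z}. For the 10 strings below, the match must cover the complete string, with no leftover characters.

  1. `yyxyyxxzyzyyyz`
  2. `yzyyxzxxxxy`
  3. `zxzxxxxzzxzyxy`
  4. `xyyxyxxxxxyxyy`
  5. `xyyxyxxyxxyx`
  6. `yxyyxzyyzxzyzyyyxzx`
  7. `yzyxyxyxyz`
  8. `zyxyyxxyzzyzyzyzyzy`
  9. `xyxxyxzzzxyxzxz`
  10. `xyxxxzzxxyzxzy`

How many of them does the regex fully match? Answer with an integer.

1

1 → no match
2. `yzyyxzxxxxy` → no match
3 → no match
4 → no match
5. `xyyxyxxyxxyx` → no match
6 → no match
7. `yzyxyxyxyz` → no match
8 → no match
9 → match
10 → no match
Total matched: 1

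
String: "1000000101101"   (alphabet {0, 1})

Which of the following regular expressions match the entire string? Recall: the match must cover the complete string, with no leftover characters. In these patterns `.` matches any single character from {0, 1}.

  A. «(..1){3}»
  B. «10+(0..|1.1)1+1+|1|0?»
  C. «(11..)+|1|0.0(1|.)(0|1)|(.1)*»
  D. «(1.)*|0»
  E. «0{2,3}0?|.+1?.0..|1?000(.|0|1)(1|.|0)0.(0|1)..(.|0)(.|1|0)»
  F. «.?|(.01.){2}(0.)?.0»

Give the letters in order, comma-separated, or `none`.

A → no match
B → no match
C → no match
D → no match
E → match
F → no match

E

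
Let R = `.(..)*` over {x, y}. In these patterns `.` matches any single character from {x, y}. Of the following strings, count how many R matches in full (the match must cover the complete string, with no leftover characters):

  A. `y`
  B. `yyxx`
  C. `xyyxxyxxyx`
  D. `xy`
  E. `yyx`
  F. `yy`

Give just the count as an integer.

A. `y` → match
B. `yyxx` → no match
C. `xyyxxyxxyx` → no match
D. `xy` → no match
E. `yyx` → match
F. `yy` → no match
Total matched: 2

2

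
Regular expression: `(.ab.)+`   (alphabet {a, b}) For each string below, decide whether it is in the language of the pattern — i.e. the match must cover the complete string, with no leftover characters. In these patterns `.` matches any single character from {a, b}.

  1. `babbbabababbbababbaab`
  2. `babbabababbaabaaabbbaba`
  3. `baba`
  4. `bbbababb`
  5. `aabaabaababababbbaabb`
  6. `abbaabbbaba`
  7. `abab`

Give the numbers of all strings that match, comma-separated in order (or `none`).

3

1 → no match
2 → no match
3 → match
4 → no match
5 → no match
6 → no match
7 → no match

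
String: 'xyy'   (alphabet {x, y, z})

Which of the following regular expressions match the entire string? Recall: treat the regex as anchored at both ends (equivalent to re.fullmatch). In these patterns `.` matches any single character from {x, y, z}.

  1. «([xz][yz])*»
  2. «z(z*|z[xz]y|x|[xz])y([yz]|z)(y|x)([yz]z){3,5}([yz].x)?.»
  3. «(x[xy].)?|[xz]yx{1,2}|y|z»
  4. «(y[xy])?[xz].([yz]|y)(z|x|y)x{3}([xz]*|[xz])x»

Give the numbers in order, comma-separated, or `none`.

3

1 → no match
2 → no match — must start with 'z'
3 → match
4 → no match — must end with 'x'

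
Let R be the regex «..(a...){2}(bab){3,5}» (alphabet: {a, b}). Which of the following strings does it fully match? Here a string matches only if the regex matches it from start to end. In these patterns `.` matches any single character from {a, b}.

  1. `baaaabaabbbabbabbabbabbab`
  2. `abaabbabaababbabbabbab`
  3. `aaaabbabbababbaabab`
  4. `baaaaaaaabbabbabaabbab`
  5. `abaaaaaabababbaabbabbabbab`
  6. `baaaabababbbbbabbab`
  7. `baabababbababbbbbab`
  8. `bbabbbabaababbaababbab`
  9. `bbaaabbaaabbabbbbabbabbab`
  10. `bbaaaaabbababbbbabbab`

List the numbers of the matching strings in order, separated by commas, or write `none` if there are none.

1 → match
2 → match
3 → no match
4 → no match
5 → no match
6 → no match
7 → no match
8 → no match
9 → no match
10 → no match

1, 2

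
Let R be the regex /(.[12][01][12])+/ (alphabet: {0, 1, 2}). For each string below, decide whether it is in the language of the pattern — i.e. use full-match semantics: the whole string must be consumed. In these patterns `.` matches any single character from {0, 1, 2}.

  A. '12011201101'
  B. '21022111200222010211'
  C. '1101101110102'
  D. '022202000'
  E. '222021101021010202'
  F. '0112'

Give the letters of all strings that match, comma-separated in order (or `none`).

A → no match
B → no match
C → no match
D → no match
E → no match
F → match

F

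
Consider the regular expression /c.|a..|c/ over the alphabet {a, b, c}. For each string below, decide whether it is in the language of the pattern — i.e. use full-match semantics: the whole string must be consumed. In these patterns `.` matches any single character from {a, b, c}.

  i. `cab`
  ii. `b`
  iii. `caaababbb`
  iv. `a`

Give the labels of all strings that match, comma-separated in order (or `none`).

none

i → no match
ii → no match
iii → no match
iv → no match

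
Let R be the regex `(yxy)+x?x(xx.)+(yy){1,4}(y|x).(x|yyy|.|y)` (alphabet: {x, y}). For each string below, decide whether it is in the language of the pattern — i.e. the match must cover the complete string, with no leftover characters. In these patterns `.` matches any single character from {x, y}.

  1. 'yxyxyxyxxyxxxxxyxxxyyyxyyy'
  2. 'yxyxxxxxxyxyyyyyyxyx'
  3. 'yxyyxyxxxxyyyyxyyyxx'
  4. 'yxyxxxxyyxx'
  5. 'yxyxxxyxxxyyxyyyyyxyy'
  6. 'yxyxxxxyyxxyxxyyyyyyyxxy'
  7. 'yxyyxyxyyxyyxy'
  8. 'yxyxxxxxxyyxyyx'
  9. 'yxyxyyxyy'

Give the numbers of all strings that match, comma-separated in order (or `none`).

1 → no match
2 → no match
3 → no match
4 → no match
5 → no match
6 → no match
7 → no match
8 → no match
9 → no match

none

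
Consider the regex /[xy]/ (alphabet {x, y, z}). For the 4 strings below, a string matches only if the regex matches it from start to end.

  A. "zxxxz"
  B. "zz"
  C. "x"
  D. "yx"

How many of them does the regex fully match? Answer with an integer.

1

A. "zxxxz" → no match
B. "zz" → no match
C. "x" → match
D. "yx" → no match
Total matched: 1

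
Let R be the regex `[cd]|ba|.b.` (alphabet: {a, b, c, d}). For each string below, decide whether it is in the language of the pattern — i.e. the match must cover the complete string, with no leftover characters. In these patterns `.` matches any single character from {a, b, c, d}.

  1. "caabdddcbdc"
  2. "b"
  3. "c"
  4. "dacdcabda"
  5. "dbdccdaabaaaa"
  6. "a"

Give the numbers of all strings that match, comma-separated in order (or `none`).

3

1 → no match
2 → no match
3 → match
4 → no match
5 → no match
6 → no match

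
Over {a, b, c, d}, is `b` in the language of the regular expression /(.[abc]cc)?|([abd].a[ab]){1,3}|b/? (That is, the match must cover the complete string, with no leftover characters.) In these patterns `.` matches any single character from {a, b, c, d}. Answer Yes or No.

Yes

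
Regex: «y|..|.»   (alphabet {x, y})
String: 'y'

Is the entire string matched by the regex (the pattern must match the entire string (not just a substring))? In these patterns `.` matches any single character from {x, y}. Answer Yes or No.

Yes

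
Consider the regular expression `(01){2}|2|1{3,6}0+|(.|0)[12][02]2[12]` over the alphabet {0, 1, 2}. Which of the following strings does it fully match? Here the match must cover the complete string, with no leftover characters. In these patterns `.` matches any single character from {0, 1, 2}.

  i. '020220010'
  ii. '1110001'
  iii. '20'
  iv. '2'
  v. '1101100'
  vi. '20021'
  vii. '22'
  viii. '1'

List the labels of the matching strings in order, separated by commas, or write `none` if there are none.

i → no match
ii → no match
iii → no match
iv → match
v → no match
vi → no match
vii → no match
viii → no match

iv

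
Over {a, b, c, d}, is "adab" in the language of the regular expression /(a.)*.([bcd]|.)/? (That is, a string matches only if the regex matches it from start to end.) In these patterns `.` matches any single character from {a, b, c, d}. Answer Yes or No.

Yes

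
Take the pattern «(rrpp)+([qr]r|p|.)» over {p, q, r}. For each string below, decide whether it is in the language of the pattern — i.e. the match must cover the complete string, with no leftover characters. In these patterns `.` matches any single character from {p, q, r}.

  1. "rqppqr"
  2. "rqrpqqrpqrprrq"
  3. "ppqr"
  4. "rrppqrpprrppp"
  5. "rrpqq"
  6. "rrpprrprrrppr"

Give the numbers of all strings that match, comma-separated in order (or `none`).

1. "rqppqr" → no match — must start with "rrpp"
2 → no match — must start with "rrpp"
3. "ppqr" → no match — must start with "rrpp"
4 → no match
5. "rrpqq" → no match — must start with "rrpp"
6 → no match

none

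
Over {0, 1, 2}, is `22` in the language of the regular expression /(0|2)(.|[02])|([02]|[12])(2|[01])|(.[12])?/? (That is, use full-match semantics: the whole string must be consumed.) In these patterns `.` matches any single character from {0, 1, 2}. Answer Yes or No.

Yes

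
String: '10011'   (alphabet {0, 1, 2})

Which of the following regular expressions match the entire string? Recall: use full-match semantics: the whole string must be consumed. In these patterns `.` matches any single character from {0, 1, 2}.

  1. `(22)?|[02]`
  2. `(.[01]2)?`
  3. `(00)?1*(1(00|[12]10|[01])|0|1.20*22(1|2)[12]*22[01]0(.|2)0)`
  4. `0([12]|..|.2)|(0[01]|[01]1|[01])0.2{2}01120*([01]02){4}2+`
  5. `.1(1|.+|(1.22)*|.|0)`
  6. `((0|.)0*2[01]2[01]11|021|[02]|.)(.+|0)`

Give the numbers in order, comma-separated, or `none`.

6

1 → no match
2 → no match
3 → no match
4 → no match
5 → no match
6 → match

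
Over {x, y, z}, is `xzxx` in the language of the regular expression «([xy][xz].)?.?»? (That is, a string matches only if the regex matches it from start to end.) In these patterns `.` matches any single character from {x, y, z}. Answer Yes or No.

Yes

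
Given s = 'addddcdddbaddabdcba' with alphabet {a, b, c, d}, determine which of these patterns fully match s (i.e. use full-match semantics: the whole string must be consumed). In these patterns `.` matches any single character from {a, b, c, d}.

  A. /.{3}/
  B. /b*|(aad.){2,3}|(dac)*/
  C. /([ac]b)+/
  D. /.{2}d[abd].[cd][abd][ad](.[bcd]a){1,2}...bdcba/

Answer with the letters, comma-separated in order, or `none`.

D

A → no match
B → no match
C → no match — must end with 'b'
D → match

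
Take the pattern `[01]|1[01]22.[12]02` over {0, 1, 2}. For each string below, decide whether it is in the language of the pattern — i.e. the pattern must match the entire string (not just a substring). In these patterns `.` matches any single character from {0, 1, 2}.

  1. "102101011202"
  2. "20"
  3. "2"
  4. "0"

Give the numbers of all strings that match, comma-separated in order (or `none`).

1 → no match
2 → no match
3 → no match
4 → match

4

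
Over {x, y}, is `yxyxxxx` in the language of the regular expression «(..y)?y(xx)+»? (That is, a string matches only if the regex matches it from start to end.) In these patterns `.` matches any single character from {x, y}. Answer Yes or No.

No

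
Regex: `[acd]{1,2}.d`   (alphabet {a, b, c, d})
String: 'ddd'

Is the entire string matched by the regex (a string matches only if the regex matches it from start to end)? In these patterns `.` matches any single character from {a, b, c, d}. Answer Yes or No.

Yes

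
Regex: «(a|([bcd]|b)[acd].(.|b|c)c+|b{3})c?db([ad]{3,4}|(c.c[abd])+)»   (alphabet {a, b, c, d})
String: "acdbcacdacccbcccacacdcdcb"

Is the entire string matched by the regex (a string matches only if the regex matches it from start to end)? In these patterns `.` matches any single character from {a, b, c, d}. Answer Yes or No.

No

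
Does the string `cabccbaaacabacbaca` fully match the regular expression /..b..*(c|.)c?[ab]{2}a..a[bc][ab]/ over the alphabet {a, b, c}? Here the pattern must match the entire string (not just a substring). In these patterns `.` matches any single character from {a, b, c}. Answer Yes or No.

Yes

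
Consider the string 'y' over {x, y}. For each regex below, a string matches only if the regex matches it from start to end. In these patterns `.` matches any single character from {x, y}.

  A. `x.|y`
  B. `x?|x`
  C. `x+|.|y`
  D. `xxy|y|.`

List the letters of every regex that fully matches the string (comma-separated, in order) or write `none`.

A, C, D

A → match
B → no match
C → match
D → match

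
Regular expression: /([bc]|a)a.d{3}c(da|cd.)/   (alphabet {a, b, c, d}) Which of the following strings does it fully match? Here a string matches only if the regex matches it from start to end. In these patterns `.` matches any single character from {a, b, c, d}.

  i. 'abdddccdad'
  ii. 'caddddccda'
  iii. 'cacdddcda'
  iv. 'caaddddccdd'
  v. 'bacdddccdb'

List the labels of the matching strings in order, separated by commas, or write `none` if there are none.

ii, iii, v

i → no match
ii → match
iii → match
iv → no match
v → match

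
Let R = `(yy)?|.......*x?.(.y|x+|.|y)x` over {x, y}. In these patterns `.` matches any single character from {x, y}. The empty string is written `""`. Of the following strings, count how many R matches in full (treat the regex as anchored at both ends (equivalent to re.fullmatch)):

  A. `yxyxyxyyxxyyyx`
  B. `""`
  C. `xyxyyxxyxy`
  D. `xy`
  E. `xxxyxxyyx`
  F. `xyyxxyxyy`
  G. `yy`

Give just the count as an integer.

4

A → match
B → match
C → no match
D → no match
E → match
F → no match
G → match
Total matched: 4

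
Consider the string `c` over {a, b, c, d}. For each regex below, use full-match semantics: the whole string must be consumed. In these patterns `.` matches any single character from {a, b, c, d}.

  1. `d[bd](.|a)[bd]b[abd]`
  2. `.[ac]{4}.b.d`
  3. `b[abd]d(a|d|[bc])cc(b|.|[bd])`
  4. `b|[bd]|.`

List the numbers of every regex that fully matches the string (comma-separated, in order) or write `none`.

1 → no match — must start with `d`
2 → no match — must end with `d`
3 → no match — must start with `b`
4 → match

4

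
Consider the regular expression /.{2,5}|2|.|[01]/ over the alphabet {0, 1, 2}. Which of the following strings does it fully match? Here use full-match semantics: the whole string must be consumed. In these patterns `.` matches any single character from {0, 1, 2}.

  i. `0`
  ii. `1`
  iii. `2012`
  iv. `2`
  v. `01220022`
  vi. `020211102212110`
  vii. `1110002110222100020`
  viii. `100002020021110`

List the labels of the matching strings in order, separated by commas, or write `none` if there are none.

i → match
ii → match
iii → match
iv → match
v → no match
vi → no match
vii → no match
viii → no match

i, ii, iii, iv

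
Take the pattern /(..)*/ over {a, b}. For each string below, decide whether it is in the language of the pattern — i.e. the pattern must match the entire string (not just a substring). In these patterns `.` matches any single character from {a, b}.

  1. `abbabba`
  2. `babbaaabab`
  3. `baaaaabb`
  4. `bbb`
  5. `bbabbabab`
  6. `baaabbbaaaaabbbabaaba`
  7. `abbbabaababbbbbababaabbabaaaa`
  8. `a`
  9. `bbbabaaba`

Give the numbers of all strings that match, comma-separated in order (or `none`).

2, 3

1 → no match
2 → match
3 → match
4 → no match
5 → no match
6 → no match
7 → no match
8 → no match
9 → no match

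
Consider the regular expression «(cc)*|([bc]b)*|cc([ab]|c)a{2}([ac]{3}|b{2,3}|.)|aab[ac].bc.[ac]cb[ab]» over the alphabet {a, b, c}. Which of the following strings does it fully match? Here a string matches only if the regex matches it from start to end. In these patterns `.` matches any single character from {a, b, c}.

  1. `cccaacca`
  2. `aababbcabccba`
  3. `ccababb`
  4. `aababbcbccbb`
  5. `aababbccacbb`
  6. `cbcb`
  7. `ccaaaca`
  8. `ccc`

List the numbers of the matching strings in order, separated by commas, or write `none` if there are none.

1. `cccaacca` → match
2 → no match
3. `ccababb` → no match
4. `aababbcbccbb` → match
5. `aababbccacbb` → match
6. `cbcb` → match
7. `ccaaaca` → no match
8. `ccc` → no match

1, 4, 5, 6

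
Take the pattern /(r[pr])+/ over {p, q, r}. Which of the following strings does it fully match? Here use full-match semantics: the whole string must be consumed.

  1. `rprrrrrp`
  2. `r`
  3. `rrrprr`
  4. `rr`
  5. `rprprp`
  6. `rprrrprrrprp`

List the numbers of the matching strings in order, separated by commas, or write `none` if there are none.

1. `rprrrrrp` → match
2. `r` → no match
3. `rrrprr` → match
4. `rr` → match
5. `rprprp` → match
6. `rprrrprrrprp` → match

1, 3, 4, 5, 6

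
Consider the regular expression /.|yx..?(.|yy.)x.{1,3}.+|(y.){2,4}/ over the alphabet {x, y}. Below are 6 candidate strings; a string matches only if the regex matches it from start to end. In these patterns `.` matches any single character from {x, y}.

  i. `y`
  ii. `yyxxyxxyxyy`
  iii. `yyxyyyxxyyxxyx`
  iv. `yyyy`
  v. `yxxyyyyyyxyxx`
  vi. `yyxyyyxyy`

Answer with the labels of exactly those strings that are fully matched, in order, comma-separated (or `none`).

i → match
ii → no match
iii → no match
iv → match
v → no match
vi → no match

i, iv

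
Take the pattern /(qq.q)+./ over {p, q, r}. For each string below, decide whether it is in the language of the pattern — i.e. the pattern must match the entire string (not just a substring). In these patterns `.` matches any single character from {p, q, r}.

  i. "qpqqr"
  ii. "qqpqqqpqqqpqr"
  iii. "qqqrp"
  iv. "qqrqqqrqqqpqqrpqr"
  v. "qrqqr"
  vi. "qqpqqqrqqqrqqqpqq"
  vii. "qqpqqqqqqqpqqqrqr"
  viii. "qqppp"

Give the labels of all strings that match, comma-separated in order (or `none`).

ii, vi, vii

i → no match — must start with "qq"
ii → match
iii → no match
iv → no match
v → no match — must start with "qq"
vi → match
vii → match
viii → no match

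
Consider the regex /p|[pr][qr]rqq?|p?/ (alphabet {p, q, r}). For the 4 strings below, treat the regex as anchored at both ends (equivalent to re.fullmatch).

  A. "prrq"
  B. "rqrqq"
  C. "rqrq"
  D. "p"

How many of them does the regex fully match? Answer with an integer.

A. "prrq" → match
B. "rqrqq" → match
C. "rqrq" → match
D. "p" → match
Total matched: 4

4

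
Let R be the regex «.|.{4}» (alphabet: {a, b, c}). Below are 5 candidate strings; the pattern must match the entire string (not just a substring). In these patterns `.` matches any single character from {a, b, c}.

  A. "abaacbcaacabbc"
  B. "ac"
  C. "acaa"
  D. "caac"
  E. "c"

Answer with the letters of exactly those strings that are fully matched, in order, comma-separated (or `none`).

C, D, E

A → no match
B → no match
C → match
D → match
E → match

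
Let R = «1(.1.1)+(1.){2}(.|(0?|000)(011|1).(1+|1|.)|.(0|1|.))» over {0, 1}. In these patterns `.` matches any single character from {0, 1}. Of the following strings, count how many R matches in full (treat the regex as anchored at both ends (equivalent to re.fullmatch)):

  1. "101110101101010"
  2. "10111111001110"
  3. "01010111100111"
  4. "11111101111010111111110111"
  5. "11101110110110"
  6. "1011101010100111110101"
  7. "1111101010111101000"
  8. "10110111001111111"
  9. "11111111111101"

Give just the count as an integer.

1 → match
2 → match
3 → no match — must start with "1"
4 → no match
5 → match
6 → no match
7 → match
8 → no match
9 → match
Total matched: 5

5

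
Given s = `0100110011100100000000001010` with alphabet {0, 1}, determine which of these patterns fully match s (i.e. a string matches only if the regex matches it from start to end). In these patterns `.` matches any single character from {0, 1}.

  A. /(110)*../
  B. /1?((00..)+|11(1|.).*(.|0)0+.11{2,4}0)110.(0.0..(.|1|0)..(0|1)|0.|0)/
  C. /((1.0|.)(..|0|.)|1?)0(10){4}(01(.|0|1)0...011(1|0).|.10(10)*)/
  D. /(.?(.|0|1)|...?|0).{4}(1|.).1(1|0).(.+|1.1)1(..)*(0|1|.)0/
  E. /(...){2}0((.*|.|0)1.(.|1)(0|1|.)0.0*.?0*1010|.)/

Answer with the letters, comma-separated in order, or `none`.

A → no match
B → no match
C → no match
D → match
E → match

D, E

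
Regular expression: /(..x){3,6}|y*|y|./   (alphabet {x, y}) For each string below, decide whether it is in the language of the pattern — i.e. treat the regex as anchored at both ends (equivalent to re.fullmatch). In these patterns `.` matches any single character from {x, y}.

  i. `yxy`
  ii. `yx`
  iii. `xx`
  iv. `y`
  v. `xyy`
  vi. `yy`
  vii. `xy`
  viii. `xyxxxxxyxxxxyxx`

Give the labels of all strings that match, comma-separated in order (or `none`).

i → no match
ii → no match
iii → no match
iv → match
v → no match
vi → match
vii → no match
viii → match

iv, vi, viii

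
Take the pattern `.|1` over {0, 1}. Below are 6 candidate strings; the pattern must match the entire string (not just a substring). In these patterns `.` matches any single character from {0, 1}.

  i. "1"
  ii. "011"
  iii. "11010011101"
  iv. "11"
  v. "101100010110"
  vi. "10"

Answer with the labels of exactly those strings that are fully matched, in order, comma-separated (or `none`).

i

i → match
ii → no match
iii → no match
iv → no match
v → no match
vi → no match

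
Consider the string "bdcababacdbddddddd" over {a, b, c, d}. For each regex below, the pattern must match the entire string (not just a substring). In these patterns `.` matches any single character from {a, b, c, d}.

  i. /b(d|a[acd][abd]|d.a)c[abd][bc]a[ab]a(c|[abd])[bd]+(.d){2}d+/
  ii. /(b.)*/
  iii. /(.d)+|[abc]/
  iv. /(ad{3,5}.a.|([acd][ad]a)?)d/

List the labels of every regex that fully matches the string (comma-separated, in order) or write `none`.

i → match
ii → no match
iii → no match
iv → no match

i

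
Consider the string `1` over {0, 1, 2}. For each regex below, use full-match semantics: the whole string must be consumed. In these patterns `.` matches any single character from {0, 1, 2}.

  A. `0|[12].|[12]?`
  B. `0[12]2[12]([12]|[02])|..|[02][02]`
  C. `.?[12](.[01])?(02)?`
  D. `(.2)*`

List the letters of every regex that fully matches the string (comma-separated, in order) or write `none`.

A, C

A → match
B → no match
C → match
D → no match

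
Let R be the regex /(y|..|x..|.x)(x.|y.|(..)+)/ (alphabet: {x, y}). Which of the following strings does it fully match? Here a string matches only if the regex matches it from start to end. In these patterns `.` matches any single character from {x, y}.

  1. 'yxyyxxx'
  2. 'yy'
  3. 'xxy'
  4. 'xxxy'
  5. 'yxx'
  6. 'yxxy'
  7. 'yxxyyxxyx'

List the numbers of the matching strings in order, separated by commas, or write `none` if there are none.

1, 4, 5, 6, 7

1 → match
2 → no match
3 → no match
4 → match
5 → match
6 → match
7 → match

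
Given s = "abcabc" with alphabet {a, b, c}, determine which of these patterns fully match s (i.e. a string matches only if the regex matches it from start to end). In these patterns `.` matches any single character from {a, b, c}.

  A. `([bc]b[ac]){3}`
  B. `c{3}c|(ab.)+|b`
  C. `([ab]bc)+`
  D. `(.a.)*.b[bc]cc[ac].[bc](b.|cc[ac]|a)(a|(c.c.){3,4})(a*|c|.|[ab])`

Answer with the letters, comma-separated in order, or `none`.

B, C

A → no match
B → match
C → match
D → no match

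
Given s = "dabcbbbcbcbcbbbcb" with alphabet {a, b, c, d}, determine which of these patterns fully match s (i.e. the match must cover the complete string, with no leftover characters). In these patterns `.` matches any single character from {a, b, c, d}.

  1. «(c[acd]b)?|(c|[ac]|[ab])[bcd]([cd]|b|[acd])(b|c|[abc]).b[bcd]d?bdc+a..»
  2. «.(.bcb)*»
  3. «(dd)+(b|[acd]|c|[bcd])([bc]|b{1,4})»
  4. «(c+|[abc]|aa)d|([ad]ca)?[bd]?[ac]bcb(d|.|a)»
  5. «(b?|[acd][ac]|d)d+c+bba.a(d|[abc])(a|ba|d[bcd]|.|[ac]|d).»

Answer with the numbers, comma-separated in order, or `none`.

1 → no match
2 → match
3 → no match — must start with "dd"
4 → no match
5 → no match

2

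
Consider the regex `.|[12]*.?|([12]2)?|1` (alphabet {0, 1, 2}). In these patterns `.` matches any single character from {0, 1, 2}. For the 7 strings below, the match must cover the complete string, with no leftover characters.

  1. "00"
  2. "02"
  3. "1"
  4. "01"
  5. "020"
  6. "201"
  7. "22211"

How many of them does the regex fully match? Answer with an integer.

2

1 → no match
2 → no match
3 → match
4 → no match
5 → no match
6 → no match
7 → match
Total matched: 2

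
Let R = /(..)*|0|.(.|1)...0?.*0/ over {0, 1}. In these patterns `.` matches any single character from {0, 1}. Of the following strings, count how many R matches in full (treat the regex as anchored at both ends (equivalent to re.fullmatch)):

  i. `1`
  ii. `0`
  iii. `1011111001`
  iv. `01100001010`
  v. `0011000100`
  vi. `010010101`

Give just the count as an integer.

i. `1` → no match
ii. `0` → match
iii. `1011111001` → match
iv. `01100001010` → match
v. `0011000100` → match
vi. `010010101` → no match
Total matched: 4

4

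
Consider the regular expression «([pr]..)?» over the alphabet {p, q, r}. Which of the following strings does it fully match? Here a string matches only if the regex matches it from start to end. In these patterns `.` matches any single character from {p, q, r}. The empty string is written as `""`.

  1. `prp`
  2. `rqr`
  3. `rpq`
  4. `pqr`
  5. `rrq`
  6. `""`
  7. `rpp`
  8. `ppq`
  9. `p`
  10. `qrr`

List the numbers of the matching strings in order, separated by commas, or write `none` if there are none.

1 → match
2 → match
3 → match
4 → match
5 → match
6 → match
7 → match
8 → match
9 → no match
10 → no match

1, 2, 3, 4, 5, 6, 7, 8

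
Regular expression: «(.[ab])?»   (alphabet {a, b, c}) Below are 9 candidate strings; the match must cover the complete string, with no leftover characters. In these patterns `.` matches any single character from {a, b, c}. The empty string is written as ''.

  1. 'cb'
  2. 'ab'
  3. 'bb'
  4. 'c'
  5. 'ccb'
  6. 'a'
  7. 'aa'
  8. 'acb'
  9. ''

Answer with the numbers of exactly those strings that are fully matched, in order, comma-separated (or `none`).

1. 'cb' → match
2. 'ab' → match
3. 'bb' → match
4. 'c' → no match
5. 'ccb' → no match
6. 'a' → no match
7. 'aa' → match
8. 'acb' → no match
9. '' → match

1, 2, 3, 7, 9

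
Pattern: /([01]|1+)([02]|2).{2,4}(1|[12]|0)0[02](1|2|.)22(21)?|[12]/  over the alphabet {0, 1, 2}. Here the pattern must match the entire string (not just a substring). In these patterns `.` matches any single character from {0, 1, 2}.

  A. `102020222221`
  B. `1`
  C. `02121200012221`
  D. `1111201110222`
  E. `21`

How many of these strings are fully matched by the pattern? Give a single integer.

A → match
B → match
C → match
D → no match
E → no match
Total matched: 3

3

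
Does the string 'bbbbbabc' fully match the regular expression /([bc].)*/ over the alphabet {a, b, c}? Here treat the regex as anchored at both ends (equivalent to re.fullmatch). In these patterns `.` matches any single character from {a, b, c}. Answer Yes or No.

Yes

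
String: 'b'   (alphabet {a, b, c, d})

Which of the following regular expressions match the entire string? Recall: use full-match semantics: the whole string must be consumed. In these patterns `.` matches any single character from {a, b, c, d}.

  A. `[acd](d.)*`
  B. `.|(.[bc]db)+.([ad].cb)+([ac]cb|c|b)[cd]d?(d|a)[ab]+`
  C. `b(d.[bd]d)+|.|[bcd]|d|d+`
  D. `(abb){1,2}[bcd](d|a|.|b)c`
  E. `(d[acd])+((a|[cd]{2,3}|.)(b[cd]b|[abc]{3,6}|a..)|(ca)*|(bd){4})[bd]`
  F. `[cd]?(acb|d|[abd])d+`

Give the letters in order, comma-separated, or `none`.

A → no match
B → match
C → match
D → no match — must start with 'abb'
E → no match — must start with 'd'
F → no match — must end with 'd'

B, C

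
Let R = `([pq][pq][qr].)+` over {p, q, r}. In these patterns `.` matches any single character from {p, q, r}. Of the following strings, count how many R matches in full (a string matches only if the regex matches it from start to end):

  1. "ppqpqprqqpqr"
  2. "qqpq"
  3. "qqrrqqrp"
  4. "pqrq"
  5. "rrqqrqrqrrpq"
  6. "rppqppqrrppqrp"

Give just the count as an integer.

3

1 → match
2 → no match
3 → match
4 → match
5 → no match
6 → no match
Total matched: 3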